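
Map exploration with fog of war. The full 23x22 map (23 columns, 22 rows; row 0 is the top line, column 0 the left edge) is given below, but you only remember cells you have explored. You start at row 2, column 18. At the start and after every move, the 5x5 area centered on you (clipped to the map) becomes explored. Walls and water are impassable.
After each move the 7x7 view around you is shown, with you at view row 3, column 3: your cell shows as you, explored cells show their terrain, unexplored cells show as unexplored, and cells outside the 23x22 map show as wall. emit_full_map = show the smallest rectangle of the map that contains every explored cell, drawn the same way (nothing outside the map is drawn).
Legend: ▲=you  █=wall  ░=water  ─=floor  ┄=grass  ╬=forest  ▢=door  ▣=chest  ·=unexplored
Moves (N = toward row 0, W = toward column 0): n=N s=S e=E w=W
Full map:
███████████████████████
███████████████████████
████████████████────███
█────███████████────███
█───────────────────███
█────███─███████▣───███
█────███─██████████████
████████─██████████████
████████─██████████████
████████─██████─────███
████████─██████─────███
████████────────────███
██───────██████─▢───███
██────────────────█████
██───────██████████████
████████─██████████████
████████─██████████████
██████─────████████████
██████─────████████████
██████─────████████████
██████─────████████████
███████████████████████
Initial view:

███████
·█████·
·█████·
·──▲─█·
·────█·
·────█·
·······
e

███████
██████·
██████·
───▲██·
────██·
────██·
·······

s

██████·
██████·
────██·
───▲██·
────██·
·───██·
·······

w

·██████
·██████
·────██
·──▲─██
·────██
·▣───██
·······

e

██████·
██████·
────██·
───▲██·
────██·
▣───██·
·······

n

███████
██████·
██████·
───▲██·
────██·
────██·
▣───██·

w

███████
·██████
·██████
·──▲─██
·────██
·────██
·▣───██

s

·██████
·██████
·────██
·──▲─██
·────██
·▣───██
·······

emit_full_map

██████
██████
────██
──▲─██
────██
▣───██

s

·██████
·────██
·────██
·──▲─██
·▣───██
·█████·
·······

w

··█████
·█────█
·█────█
·──▲──█
·█▣───█
·██████
·······

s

·█────█
·█────█
·─────█
·█▣▲──█
·██████
·█████·
·······

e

█────██
█────██
─────██
█▣─▲─██
██████·
██████·
·······

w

·█────█
·█────█
·─────█
·█▣▲──█
·██████
·██████
·······

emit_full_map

·██████
·██████
█────██
█────██
─────██
█▣▲──██
██████·
██████·

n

··█████
·█────█
·█────█
·──▲──█
·█▣───█
·██████
·██████

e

·██████
█────██
█────██
───▲─██
█▣───██
██████·
██████·

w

··█████
·█────█
·█────█
·──▲──█
·█▣───█
·██████
·██████

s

·█────█
·█────█
·─────█
·█▣▲──█
·██████
·██████
·······

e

█────██
█────██
─────██
█▣─▲─██
██████·
██████·
·······

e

────██·
────██·
────██·
▣──▲██·
██████·
██████·
·······

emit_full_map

·██████
·██████
█────██
█────██
─────██
█▣──▲██
███████
███████


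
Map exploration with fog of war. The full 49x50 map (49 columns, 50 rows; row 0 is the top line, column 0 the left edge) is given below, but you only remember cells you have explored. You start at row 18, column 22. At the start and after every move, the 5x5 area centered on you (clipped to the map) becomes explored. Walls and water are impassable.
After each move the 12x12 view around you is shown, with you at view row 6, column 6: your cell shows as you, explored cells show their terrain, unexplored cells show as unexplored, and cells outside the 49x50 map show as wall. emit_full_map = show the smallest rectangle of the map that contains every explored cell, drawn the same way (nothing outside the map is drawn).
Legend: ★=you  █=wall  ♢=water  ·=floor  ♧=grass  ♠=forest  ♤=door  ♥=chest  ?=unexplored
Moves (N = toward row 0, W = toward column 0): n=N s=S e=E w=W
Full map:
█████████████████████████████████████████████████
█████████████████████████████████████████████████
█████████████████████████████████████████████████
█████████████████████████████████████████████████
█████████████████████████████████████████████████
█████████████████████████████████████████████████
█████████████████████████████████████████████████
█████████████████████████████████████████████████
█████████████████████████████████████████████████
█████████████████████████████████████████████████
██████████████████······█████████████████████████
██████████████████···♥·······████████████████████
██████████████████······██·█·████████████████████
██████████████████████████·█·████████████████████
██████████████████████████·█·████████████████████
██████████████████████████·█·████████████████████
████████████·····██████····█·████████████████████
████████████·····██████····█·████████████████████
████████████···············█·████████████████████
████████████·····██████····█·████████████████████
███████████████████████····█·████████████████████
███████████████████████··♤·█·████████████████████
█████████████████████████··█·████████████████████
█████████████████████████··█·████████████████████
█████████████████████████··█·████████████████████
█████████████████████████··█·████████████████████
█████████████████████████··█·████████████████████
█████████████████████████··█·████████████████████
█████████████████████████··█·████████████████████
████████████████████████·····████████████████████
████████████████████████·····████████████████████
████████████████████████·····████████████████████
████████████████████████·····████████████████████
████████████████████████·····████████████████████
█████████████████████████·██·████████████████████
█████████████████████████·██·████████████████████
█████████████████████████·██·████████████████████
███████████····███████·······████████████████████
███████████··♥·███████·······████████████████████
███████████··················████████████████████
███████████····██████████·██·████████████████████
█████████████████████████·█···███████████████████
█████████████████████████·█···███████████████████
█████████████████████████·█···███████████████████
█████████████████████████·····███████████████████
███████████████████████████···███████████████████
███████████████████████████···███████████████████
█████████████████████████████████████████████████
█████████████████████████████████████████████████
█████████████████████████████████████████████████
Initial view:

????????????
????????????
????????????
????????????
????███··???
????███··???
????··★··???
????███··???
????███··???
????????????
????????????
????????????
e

????????????
????????????
????????????
????????????
???███···???
???███···???
???···★··???
???███···???
???███···???
????????????
????????????
????????????

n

????????????
????????????
????????????
????????????
????█████???
???███···???
???███★··???
???······???
???███···???
???███···???
????????????
????????????

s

????????????
????????????
????????????
????█████???
???███···???
???███···???
???···★··???
???███···???
???███···???
????????????
????????????
????????????

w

????????????
????????????
????????????
?????█████??
????███···??
????███···??
????··★···??
????███···??
????███···??
????????????
????????????
????????????

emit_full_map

?█████
███···
███···
··★···
███···
███···

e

????????????
????????????
????????????
????█████???
???███···???
???███···???
???···★··???
???███···???
???███···???
????????????
????????????
????????????

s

????????????
????????????
????█████???
???███···???
???███···???
???······???
???███★··???
???███···???
????██··♤???
????????????
????????????
????????????

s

????????????
????█████???
???███···???
???███···???
???······???
???███···???
???███★··???
????██··♤???
????████·???
????????????
????????????
????????????

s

????█████???
???███···???
???███···???
???······???
???███···???
???███···???
????██★·♤???
????████·???
????████·???
????????????
????????????
????????????

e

???█████????
??███···????
??███···????
??······????
??███····???
??███····???
???██·★♤·???
???████··???
???████··???
????????????
????????????
????????????

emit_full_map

?█████?
███···?
███···?
······?
███····
███····
?██·★♤·
?████··
?████··

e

??█████?????
?███···?????
?███···?????
?······?????
?███····█???
?███····█???
??██··★·█???
??████··█???
??████··█???
????????????
????????????
????????????

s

?███···?????
?███···?????
?······?????
?███····█???
?███····█???
??██··♤·█???
??████★·█???
??████··█???
????██··█???
????????????
????????????
????????????

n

??█████?????
?███···?????
?███···?????
?······?????
?███····█???
?███····█???
??██··★·█???
??████··█???
??████··█???
????██··█???
????????????
????????????

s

?███···?????
?███···?????
?······?????
?███····█???
?███····█???
??██··♤·█???
??████★·█???
??████··█???
????██··█???
????????????
????????????
????????????

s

?███···?????
?······?????
?███····█???
?███····█???
??██··♤·█???
??████··█???
??████★·█???
????██··█???
????██··█???
????????????
????????????
????????????

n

?███···?????
?███···?????
?······?????
?███····█???
?███····█???
??██··♤·█???
??████★·█???
??████··█???
????██··█???
????██··█???
????????????
????????????

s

?███···?????
?······?????
?███····█???
?███····█???
??██··♤·█???
??████··█???
??████★·█???
????██··█???
????██··█???
????????????
????????????
????????????

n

?███···?????
?███···?????
?······?????
?███····█???
?███····█???
??██··♤·█???
??████★·█???
??████··█???
????██··█???
????██··█???
????????????
????????????

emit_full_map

?█████??
███···??
███···??
······??
███····█
███····█
?██··♤·█
?████★·█
?████··█
???██··█
???██··█


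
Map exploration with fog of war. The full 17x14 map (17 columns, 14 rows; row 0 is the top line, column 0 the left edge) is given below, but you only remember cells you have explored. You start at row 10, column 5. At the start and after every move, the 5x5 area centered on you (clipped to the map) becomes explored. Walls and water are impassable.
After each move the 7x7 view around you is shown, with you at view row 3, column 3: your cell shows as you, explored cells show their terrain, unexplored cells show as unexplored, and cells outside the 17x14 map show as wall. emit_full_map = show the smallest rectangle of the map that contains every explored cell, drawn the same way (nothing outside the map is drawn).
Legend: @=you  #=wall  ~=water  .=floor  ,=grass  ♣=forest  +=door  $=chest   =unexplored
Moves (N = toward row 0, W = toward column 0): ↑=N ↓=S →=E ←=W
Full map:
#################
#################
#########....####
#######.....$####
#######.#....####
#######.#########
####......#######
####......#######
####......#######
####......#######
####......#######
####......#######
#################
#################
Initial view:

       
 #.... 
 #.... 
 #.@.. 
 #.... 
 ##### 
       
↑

       
 #.... 
 #.... 
 #.@.. 
 #.... 
 #.... 
 ##### 

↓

 #.... 
 #.... 
 #.... 
 #.@.. 
 #.... 
 ##### 
       

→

#....  
#..... 
#..... 
#..@.. 
#..... 
###### 
       

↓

#..... 
#..... 
#..... 
#..@.. 
###### 
 ##### 
#######

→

.....  
...... 
...... 
...@.. 
###### 
###### 
#######

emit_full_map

#....  
#..... 
#......
#......
#...@..
#######
 ######

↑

....   
...... 
...... 
...@.. 
...... 
###### 
###### 

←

#....  
#......
#......
#..@...
#......
#######
 ######

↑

       
#..... 
#......
#..@...
#......
#......
#######

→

       
...... 
...... 
...@.. 
...... 
...... 
###### 

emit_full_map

#......
#......
#...@..
#......
#......
#######
 ######


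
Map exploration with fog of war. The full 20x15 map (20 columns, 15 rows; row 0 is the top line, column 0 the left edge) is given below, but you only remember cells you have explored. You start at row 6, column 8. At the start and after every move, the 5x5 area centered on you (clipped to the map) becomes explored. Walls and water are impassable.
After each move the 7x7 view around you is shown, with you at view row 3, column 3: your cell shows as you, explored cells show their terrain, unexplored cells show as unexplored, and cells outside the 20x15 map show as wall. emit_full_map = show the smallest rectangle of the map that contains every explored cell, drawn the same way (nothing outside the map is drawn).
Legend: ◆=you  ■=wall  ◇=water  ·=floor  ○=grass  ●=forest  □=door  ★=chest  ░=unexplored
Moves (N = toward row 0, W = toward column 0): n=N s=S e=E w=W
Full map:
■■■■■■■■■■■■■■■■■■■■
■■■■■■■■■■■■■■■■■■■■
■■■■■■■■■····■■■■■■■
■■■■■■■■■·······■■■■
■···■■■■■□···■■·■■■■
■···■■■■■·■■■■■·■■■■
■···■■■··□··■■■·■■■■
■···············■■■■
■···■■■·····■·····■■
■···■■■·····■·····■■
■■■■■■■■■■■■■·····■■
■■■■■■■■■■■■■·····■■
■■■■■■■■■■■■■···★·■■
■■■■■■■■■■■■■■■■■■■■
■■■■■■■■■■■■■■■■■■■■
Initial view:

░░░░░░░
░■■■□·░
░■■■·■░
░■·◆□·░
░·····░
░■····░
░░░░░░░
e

░░░░░░░
■■■□··░
■■■·■■░
■··◆··░
······░
■·····░
░░░░░░░

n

░░░░░░░
░■■···░
■■■□··░
■■■◆■■░
■··□··░
······░
■·····░

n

░░░░░░░
░■■···░
░■■···░
■■■◆··░
■■■·■■░
■··□··░
······░

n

░░░░░░░
░■■■■■░
░■■···░
░■■◆··░
■■■□··░
■■■·■■░
■··□··░

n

■■■■■■■
░■■■■■░
░■■■■■░
░■■◆··░
░■■···░
■■■□··░
■■■·■■░

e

■■■■■■■
■■■■■■░
■■■■■■░
■■·◆··░
■■····░
■■□···░
■■·■■░░

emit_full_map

░■■■■■■
░■■■■■■
░■■·◆··
░■■····
■■■□···
■■■·■■░
■··□··░
······░
■·····░

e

■■■■■■■
■■■■■■░
■■■■■■░
■··◆·■░
■·····░
■□···■░
■·■■░░░

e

■■■■■■■
■■■■■■░
■■■■■■░
···◆■■░
······░
□···■■░
·■■░░░░

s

■■■■■■░
■■■■■■░
····■■░
···◆··░
□···■■░
·■■■■■░
□··░░░░

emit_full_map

░■■■■■■■■
░■■■■■■■■
░■■····■■
░■■···◆··
■■■□···■■
■■■·■■■■■
■··□··░░░
······░░░
■·····░░░


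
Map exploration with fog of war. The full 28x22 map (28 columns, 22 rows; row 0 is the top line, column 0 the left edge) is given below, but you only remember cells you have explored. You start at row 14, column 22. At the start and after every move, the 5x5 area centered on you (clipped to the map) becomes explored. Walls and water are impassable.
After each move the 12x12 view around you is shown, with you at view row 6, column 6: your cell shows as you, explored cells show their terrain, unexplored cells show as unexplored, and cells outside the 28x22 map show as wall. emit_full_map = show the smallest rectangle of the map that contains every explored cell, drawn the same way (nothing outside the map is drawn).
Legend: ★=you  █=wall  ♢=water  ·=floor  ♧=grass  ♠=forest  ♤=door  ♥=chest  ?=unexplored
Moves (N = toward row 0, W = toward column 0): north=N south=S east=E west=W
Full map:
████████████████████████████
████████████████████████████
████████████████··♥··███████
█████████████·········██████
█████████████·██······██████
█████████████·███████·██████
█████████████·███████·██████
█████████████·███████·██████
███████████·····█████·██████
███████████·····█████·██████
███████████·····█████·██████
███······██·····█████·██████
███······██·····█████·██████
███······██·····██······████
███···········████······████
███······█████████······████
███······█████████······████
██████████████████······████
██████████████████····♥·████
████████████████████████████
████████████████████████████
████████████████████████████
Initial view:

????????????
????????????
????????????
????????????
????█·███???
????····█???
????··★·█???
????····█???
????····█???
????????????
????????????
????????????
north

????????????
????????????
????????????
????????????
????█·███???
????█·███???
????··★·█???
????····█???
????····█???
????····█???
????????????
????????????

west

????????????
????????????
????????????
????????????
????██·███??
????██·███??
????··★··█??
????·····█??
????·····█??
?????····█??
????????????
????????????

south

????????????
????????????
????????????
????██·███??
????██·███??
????·····█??
????··★··█??
????·····█??
????·····█??
????????????
????????????
????????????

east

????????????
????????????
????????????
???██·███???
???██·███???
???·····█???
???···★·█???
???·····█???
???·····█???
????????????
????????????
????????????

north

????????????
????????????
????????????
????????????
???██·███???
???██·███???
???···★·█???
???·····█???
???·····█???
???·····█???
????????????
????????????

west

????????????
????????????
????????????
????????????
????██·███??
????██·███??
????··★··█??
????·····█??
????·····█??
????·····█??
????????????
????????????

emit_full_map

██·███
██·███
··★··█
·····█
·····█
·····█

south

????????????
????????????
????????????
????██·███??
????██·███??
????·····█??
????··★··█??
????·····█??
????·····█??
????????????
????????????
????????????

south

????????????
????????????
????██·███??
????██·███??
????·····█??
????·····█??
????··★··█??
????·····█??
????·····???
????????????
????????????
????????????

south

????????????
????██·███??
????██·███??
????·····█??
????·····█??
????·····█??
????··★··█??
????·····???
????···♥·???
????????????
????????????
????????????

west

????????????
?????██·███?
?????██·███?
?????·····█?
????······█?
????······█?
????··★···█?
????······??
????····♥·??
????????????
????????????
????????????

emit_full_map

?██·███
?██·███
?·····█
······█
······█
··★···█
······?
····♥·?

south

?????██·███?
?????██·███?
?????·····█?
????······█?
????······█?
????······█?
????··★···??
????····♥·??
????█████???
????????????
????????????
████████████

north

????????????
?????██·███?
?????██·███?
?????·····█?
????······█?
????······█?
????··★···█?
????······??
????····♥·??
????█████???
????????????
????????????

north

????????????
????????????
?????██·███?
?????██·███?
????······█?
????······█?
????··★···█?
????······█?
????······??
????····♥·??
????█████???
????????????

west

????????????
????????????
??????██·███
??????██·███
????█······█
????█······█
????█·★····█
????█······█
????█······?
?????····♥·?
?????█████??
????????????

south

????????????
??????██·███
??????██·███
????█······█
????█······█
????█······█
????█·★····█
????█······?
????█····♥·?
?????█████??
????????????
????????????

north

????????????
????????????
??????██·███
??????██·███
????█······█
????█······█
????█·★····█
????█······█
????█······?
????█····♥·?
?????█████??
????????????

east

????????????
????????????
?????██·███?
?????██·███?
???█······█?
???█······█?
???█··★···█?
???█······█?
???█······??
???█····♥·??
????█████???
????????????

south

????????????
?????██·███?
?????██·███?
???█······█?
???█······█?
???█······█?
???█··★···█?
???█······??
???█····♥·??
????█████???
????????????
????????????

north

????????????
????????????
?????██·███?
?????██·███?
???█······█?
???█······█?
???█··★···█?
???█······█?
???█······??
???█····♥·??
????█████???
????????????

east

????????????
????????????
????██·███??
????██·███??
??█······█??
??█······█??
??█···★··█??
??█······█??
??█······???
??█····♥·???
???█████????
????????????

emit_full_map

??██·███
??██·███
█······█
█······█
█···★··█
█······█
█······?
█····♥·?
?█████??


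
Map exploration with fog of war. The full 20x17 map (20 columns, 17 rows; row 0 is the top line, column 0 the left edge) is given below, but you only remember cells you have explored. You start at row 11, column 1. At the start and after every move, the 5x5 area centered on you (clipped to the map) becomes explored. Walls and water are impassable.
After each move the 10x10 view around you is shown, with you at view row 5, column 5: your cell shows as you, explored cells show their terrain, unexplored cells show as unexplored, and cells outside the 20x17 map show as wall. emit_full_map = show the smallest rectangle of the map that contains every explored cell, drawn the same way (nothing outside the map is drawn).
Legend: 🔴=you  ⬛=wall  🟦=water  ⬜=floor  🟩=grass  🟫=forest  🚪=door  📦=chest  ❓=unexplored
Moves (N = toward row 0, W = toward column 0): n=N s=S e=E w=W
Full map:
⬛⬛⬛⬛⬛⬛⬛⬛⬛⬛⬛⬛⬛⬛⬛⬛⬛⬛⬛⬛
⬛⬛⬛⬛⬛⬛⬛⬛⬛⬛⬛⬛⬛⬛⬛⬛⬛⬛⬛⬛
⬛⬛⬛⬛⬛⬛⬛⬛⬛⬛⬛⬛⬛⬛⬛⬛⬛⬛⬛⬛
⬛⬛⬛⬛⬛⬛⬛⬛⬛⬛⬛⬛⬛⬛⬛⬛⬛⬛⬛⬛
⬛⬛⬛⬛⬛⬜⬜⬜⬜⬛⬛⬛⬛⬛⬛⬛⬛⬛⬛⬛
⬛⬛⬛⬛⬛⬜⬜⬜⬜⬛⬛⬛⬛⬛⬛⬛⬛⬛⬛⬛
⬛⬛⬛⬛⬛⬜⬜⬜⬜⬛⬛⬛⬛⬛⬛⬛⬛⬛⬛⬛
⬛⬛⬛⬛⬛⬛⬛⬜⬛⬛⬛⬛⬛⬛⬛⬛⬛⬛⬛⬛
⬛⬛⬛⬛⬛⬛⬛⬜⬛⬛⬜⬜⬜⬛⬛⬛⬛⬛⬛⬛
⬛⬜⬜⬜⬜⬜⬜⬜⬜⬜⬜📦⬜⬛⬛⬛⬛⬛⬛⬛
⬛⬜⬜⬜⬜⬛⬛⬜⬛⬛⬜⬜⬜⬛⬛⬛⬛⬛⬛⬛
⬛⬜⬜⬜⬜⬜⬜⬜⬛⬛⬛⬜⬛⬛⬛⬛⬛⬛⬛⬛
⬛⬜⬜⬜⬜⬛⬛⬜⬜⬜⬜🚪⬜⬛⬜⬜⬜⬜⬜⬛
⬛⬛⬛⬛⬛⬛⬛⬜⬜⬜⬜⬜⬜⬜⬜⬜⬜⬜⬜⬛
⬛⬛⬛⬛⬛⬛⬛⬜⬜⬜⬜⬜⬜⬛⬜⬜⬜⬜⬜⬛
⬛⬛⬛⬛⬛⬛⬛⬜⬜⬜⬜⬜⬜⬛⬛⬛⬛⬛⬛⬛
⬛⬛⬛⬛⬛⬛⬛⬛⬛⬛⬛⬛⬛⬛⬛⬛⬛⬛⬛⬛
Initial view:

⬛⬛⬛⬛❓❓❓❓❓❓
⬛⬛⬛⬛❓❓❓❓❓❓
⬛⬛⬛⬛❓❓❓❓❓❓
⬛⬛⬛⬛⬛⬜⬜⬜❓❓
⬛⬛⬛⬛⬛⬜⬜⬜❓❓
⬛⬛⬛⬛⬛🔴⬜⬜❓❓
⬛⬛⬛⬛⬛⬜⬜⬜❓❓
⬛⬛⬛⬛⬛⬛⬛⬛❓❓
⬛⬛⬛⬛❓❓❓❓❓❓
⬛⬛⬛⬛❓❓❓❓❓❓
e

⬛⬛⬛❓❓❓❓❓❓❓
⬛⬛⬛❓❓❓❓❓❓❓
⬛⬛⬛❓❓❓❓❓❓❓
⬛⬛⬛⬛⬜⬜⬜⬜❓❓
⬛⬛⬛⬛⬜⬜⬜⬜❓❓
⬛⬛⬛⬛⬜🔴⬜⬜❓❓
⬛⬛⬛⬛⬜⬜⬜⬜❓❓
⬛⬛⬛⬛⬛⬛⬛⬛❓❓
⬛⬛⬛❓❓❓❓❓❓❓
⬛⬛⬛❓❓❓❓❓❓❓

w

⬛⬛⬛⬛❓❓❓❓❓❓
⬛⬛⬛⬛❓❓❓❓❓❓
⬛⬛⬛⬛❓❓❓❓❓❓
⬛⬛⬛⬛⬛⬜⬜⬜⬜❓
⬛⬛⬛⬛⬛⬜⬜⬜⬜❓
⬛⬛⬛⬛⬛🔴⬜⬜⬜❓
⬛⬛⬛⬛⬛⬜⬜⬜⬜❓
⬛⬛⬛⬛⬛⬛⬛⬛⬛❓
⬛⬛⬛⬛❓❓❓❓❓❓
⬛⬛⬛⬛❓❓❓❓❓❓

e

⬛⬛⬛❓❓❓❓❓❓❓
⬛⬛⬛❓❓❓❓❓❓❓
⬛⬛⬛❓❓❓❓❓❓❓
⬛⬛⬛⬛⬜⬜⬜⬜❓❓
⬛⬛⬛⬛⬜⬜⬜⬜❓❓
⬛⬛⬛⬛⬜🔴⬜⬜❓❓
⬛⬛⬛⬛⬜⬜⬜⬜❓❓
⬛⬛⬛⬛⬛⬛⬛⬛❓❓
⬛⬛⬛❓❓❓❓❓❓❓
⬛⬛⬛❓❓❓❓❓❓❓

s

⬛⬛⬛❓❓❓❓❓❓❓
⬛⬛⬛❓❓❓❓❓❓❓
⬛⬛⬛⬛⬜⬜⬜⬜❓❓
⬛⬛⬛⬛⬜⬜⬜⬜❓❓
⬛⬛⬛⬛⬜⬜⬜⬜❓❓
⬛⬛⬛⬛⬜🔴⬜⬜❓❓
⬛⬛⬛⬛⬛⬛⬛⬛❓❓
⬛⬛⬛⬛⬛⬛⬛⬛❓❓
⬛⬛⬛❓❓❓❓❓❓❓
⬛⬛⬛❓❓❓❓❓❓❓

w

⬛⬛⬛⬛❓❓❓❓❓❓
⬛⬛⬛⬛❓❓❓❓❓❓
⬛⬛⬛⬛⬛⬜⬜⬜⬜❓
⬛⬛⬛⬛⬛⬜⬜⬜⬜❓
⬛⬛⬛⬛⬛⬜⬜⬜⬜❓
⬛⬛⬛⬛⬛🔴⬜⬜⬜❓
⬛⬛⬛⬛⬛⬛⬛⬛⬛❓
⬛⬛⬛⬛⬛⬛⬛⬛⬛❓
⬛⬛⬛⬛❓❓❓❓❓❓
⬛⬛⬛⬛❓❓❓❓❓❓

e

⬛⬛⬛❓❓❓❓❓❓❓
⬛⬛⬛❓❓❓❓❓❓❓
⬛⬛⬛⬛⬜⬜⬜⬜❓❓
⬛⬛⬛⬛⬜⬜⬜⬜❓❓
⬛⬛⬛⬛⬜⬜⬜⬜❓❓
⬛⬛⬛⬛⬜🔴⬜⬜❓❓
⬛⬛⬛⬛⬛⬛⬛⬛❓❓
⬛⬛⬛⬛⬛⬛⬛⬛❓❓
⬛⬛⬛❓❓❓❓❓❓❓
⬛⬛⬛❓❓❓❓❓❓❓

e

⬛⬛❓❓❓❓❓❓❓❓
⬛⬛❓❓❓❓❓❓❓❓
⬛⬛⬛⬜⬜⬜⬜❓❓❓
⬛⬛⬛⬜⬜⬜⬜⬛❓❓
⬛⬛⬛⬜⬜⬜⬜⬜❓❓
⬛⬛⬛⬜⬜🔴⬜⬛❓❓
⬛⬛⬛⬛⬛⬛⬛⬛❓❓
⬛⬛⬛⬛⬛⬛⬛⬛❓❓
⬛⬛❓❓❓❓❓❓❓❓
⬛⬛❓❓❓❓❓❓❓❓

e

⬛❓❓❓❓❓❓❓❓❓
⬛❓❓❓❓❓❓❓❓❓
⬛⬛⬜⬜⬜⬜❓❓❓❓
⬛⬛⬜⬜⬜⬜⬛⬛❓❓
⬛⬛⬜⬜⬜⬜⬜⬜❓❓
⬛⬛⬜⬜⬜🔴⬛⬛❓❓
⬛⬛⬛⬛⬛⬛⬛⬛❓❓
⬛⬛⬛⬛⬛⬛⬛⬛❓❓
⬛❓❓❓❓❓❓❓❓❓
⬛❓❓❓❓❓❓❓❓❓

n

⬛❓❓❓❓❓❓❓❓❓
⬛❓❓❓❓❓❓❓❓❓
⬛❓❓❓❓❓❓❓❓❓
⬛⬛⬜⬜⬜⬜⬜⬜❓❓
⬛⬛⬜⬜⬜⬜⬛⬛❓❓
⬛⬛⬜⬜⬜🔴⬜⬜❓❓
⬛⬛⬜⬜⬜⬜⬛⬛❓❓
⬛⬛⬛⬛⬛⬛⬛⬛❓❓
⬛⬛⬛⬛⬛⬛⬛⬛❓❓
⬛❓❓❓❓❓❓❓❓❓

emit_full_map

⬛⬜⬜⬜⬜⬜⬜
⬛⬜⬜⬜⬜⬛⬛
⬛⬜⬜⬜🔴⬜⬜
⬛⬜⬜⬜⬜⬛⬛
⬛⬛⬛⬛⬛⬛⬛
⬛⬛⬛⬛⬛⬛⬛

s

⬛❓❓❓❓❓❓❓❓❓
⬛❓❓❓❓❓❓❓❓❓
⬛⬛⬜⬜⬜⬜⬜⬜❓❓
⬛⬛⬜⬜⬜⬜⬛⬛❓❓
⬛⬛⬜⬜⬜⬜⬜⬜❓❓
⬛⬛⬜⬜⬜🔴⬛⬛❓❓
⬛⬛⬛⬛⬛⬛⬛⬛❓❓
⬛⬛⬛⬛⬛⬛⬛⬛❓❓
⬛❓❓❓❓❓❓❓❓❓
⬛❓❓❓❓❓❓❓❓❓

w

⬛⬛❓❓❓❓❓❓❓❓
⬛⬛❓❓❓❓❓❓❓❓
⬛⬛⬛⬜⬜⬜⬜⬜⬜❓
⬛⬛⬛⬜⬜⬜⬜⬛⬛❓
⬛⬛⬛⬜⬜⬜⬜⬜⬜❓
⬛⬛⬛⬜⬜🔴⬜⬛⬛❓
⬛⬛⬛⬛⬛⬛⬛⬛⬛❓
⬛⬛⬛⬛⬛⬛⬛⬛⬛❓
⬛⬛❓❓❓❓❓❓❓❓
⬛⬛❓❓❓❓❓❓❓❓

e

⬛❓❓❓❓❓❓❓❓❓
⬛❓❓❓❓❓❓❓❓❓
⬛⬛⬜⬜⬜⬜⬜⬜❓❓
⬛⬛⬜⬜⬜⬜⬛⬛❓❓
⬛⬛⬜⬜⬜⬜⬜⬜❓❓
⬛⬛⬜⬜⬜🔴⬛⬛❓❓
⬛⬛⬛⬛⬛⬛⬛⬛❓❓
⬛⬛⬛⬛⬛⬛⬛⬛❓❓
⬛❓❓❓❓❓❓❓❓❓
⬛❓❓❓❓❓❓❓❓❓

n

⬛❓❓❓❓❓❓❓❓❓
⬛❓❓❓❓❓❓❓❓❓
⬛❓❓❓❓❓❓❓❓❓
⬛⬛⬜⬜⬜⬜⬜⬜❓❓
⬛⬛⬜⬜⬜⬜⬛⬛❓❓
⬛⬛⬜⬜⬜🔴⬜⬜❓❓
⬛⬛⬜⬜⬜⬜⬛⬛❓❓
⬛⬛⬛⬛⬛⬛⬛⬛❓❓
⬛⬛⬛⬛⬛⬛⬛⬛❓❓
⬛❓❓❓❓❓❓❓❓❓


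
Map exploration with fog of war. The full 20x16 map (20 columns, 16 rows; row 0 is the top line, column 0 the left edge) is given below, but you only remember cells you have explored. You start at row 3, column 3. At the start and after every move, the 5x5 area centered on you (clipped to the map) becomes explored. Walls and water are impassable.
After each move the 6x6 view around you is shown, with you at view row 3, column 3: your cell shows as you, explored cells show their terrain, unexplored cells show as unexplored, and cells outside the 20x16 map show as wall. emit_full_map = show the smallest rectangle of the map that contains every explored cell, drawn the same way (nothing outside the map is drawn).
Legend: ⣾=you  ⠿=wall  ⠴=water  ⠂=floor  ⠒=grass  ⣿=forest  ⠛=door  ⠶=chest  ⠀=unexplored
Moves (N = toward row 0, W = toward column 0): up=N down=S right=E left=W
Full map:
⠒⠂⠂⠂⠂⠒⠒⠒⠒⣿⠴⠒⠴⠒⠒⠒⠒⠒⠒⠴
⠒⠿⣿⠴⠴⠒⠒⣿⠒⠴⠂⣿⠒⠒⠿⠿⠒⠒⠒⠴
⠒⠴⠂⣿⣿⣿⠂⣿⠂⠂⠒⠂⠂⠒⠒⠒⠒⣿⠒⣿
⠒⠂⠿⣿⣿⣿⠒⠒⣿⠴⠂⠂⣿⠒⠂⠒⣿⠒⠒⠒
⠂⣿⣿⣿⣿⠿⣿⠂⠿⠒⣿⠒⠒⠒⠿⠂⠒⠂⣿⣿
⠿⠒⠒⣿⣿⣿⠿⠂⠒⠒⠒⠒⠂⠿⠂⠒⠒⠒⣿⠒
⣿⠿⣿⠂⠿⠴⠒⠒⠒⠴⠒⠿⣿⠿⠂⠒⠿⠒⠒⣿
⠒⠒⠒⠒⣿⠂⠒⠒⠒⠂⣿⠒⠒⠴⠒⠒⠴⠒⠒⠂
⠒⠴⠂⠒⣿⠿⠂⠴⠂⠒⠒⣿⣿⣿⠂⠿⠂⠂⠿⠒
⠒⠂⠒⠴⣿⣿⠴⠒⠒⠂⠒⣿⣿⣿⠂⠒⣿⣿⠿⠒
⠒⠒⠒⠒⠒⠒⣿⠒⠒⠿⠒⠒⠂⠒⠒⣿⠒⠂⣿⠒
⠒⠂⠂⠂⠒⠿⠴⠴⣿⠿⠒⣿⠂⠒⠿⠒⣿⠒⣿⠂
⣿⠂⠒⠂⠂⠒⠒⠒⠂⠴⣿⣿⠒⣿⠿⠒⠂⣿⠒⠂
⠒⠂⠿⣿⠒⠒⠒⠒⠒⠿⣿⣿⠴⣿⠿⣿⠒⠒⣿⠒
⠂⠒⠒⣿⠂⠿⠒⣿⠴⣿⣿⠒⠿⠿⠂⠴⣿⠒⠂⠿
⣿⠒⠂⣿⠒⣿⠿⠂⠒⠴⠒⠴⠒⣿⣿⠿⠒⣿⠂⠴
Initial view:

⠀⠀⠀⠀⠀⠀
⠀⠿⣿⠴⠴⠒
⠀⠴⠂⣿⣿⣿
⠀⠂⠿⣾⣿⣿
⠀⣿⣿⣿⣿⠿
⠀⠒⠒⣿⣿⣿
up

⠿⠿⠿⠿⠿⠿
⠀⠂⠂⠂⠂⠒
⠀⠿⣿⠴⠴⠒
⠀⠴⠂⣾⣿⣿
⠀⠂⠿⣿⣿⣿
⠀⣿⣿⣿⣿⠿

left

⠿⠿⠿⠿⠿⠿
⠿⠒⠂⠂⠂⠂
⠿⠒⠿⣿⠴⠴
⠿⠒⠴⣾⣿⣿
⠿⠒⠂⠿⣿⣿
⠿⠂⣿⣿⣿⣿

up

⠿⠿⠿⠿⠿⠿
⠿⠿⠿⠿⠿⠿
⠿⠒⠂⠂⠂⠂
⠿⠒⠿⣾⠴⠴
⠿⠒⠴⠂⣿⣿
⠿⠒⠂⠿⣿⣿

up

⠿⠿⠿⠿⠿⠿
⠿⠿⠿⠿⠿⠿
⠿⠿⠿⠿⠿⠿
⠿⠒⠂⣾⠂⠂
⠿⠒⠿⣿⠴⠴
⠿⠒⠴⠂⣿⣿

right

⠿⠿⠿⠿⠿⠿
⠿⠿⠿⠿⠿⠿
⠿⠿⠿⠿⠿⠿
⠒⠂⠂⣾⠂⠒
⠒⠿⣿⠴⠴⠒
⠒⠴⠂⣿⣿⣿

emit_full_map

⠒⠂⠂⣾⠂⠒
⠒⠿⣿⠴⠴⠒
⠒⠴⠂⣿⣿⣿
⠒⠂⠿⣿⣿⣿
⠂⣿⣿⣿⣿⠿
⠀⠒⠒⣿⣿⣿

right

⠿⠿⠿⠿⠿⠿
⠿⠿⠿⠿⠿⠿
⠿⠿⠿⠿⠿⠿
⠂⠂⠂⣾⠒⠒
⠿⣿⠴⠴⠒⠒
⠴⠂⣿⣿⣿⠂

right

⠿⠿⠿⠿⠿⠿
⠿⠿⠿⠿⠿⠿
⠿⠿⠿⠿⠿⠿
⠂⠂⠂⣾⠒⠒
⣿⠴⠴⠒⠒⣿
⠂⣿⣿⣿⠂⣿

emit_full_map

⠒⠂⠂⠂⠂⣾⠒⠒
⠒⠿⣿⠴⠴⠒⠒⣿
⠒⠴⠂⣿⣿⣿⠂⣿
⠒⠂⠿⣿⣿⣿⠀⠀
⠂⣿⣿⣿⣿⠿⠀⠀
⠀⠒⠒⣿⣿⣿⠀⠀
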